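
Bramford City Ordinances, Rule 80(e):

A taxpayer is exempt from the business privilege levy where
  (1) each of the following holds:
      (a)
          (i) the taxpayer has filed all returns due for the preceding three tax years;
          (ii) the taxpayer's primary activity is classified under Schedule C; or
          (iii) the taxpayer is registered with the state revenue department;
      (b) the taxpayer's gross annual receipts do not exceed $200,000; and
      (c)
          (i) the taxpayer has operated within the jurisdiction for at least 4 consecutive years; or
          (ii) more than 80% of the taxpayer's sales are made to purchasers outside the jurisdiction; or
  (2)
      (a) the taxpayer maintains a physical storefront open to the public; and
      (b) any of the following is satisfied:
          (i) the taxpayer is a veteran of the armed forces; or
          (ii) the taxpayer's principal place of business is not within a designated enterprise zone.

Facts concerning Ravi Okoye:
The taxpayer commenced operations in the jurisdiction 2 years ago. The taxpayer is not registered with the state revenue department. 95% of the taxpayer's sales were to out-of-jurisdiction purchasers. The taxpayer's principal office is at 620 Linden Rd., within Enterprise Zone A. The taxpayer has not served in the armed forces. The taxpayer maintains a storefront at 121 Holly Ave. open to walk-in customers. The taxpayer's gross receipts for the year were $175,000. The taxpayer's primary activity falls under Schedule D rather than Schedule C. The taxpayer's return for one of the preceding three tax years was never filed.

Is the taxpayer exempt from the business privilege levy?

(i) returns current — not met.
(ii) Schedule C activity — not met.
(iii) state-registered — not met.
(a): F OR F OR F → false.
(b) receipts ≤ $200,000 — holds.
(i) ≥ 4 yrs in jurisdiction — fails.
(ii) >80% out-of-jur. sales — satisfied.
(c) = F OR T = true.
(1) = F AND T AND T = false.
(a) has storefront — holds.
(i) veteran — fails.
(ii) not (in enterprise zone) — not met.
(b) = F OR F = false.
So (2) is not satisfied (T AND F).
Overall = F OR F = false.

No — not exempt.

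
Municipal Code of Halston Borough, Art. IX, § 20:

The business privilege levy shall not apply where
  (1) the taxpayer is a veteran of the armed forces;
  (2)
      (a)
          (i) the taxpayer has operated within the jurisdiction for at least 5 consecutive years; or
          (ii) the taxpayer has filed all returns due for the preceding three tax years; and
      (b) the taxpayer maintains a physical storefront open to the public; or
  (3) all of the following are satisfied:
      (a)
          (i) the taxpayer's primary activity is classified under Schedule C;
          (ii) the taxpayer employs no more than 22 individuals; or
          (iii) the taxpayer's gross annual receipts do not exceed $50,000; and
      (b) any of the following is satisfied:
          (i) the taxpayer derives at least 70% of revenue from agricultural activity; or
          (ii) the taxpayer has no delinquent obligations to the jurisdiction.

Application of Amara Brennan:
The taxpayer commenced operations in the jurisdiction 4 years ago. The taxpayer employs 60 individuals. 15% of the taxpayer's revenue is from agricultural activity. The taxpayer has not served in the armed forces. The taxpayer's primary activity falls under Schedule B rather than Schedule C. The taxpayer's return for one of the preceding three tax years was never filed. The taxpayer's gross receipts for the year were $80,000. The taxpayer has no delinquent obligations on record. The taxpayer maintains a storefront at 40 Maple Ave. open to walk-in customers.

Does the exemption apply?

(1) veteran — not satisfied.
(i) ≥ 5 yrs in jurisdiction — fails.
(ii) returns current — not satisfied.
(a) = F OR F = false.
(b) has storefront — holds.
(2) = F AND T = false.
(i) Schedule C activity — not met.
(ii) ≤ 22 employees — not satisfied.
(iii) receipts ≤ $50,000 — not met.
(a) = F OR F OR F = false.
(i) ≥70% agricultural — not met.
(ii) no delinquency — met.
So (b) is satisfied (F OR T).
(3) = F AND T = false.
So Overall is not satisfied (F OR F OR F).

No — not exempt.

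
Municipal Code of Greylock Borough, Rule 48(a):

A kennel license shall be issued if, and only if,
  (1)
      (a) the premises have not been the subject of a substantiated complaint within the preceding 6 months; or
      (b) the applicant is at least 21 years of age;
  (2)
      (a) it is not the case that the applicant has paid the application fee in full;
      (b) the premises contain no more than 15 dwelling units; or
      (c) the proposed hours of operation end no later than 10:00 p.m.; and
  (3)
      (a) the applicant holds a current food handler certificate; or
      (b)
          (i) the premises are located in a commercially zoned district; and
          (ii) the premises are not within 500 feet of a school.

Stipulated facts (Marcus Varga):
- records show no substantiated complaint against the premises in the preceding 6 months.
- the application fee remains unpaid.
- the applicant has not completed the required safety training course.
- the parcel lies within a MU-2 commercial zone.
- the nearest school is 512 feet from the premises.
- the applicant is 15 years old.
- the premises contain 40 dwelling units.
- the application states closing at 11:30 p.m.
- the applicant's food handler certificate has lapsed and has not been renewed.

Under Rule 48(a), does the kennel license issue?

(a) no complaint in 6 mo. — met.
(b) age ≥ 21 — fails.
So (1) is satisfied (T OR F).
(a) not (fee paid) — holds.
(b) ≤ 15 units — not satisfied.
(c) closes by 10 p.m. — not satisfied.
(2): T OR F OR F → true.
(a) food handler cert. — not met.
(i) commercially zoned — holds.
(ii) ≥500 ft from school — satisfied.
(b): T AND T → true.
So (3) is satisfied (F OR T).
Overall: T AND T AND T → true.

Yes — granted.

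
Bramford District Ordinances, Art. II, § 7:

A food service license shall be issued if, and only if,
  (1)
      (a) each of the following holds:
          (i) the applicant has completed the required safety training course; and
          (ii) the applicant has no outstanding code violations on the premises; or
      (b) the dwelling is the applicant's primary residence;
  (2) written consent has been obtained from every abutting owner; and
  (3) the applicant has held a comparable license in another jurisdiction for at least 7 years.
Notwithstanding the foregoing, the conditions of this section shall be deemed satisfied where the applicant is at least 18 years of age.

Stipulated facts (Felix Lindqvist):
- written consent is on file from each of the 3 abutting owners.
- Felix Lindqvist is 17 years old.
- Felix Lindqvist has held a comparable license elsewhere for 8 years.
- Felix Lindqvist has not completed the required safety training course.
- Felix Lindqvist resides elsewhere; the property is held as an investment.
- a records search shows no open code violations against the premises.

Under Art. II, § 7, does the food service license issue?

(i) safety training — not met.
(ii) no code violations — met.
So (a) is not satisfied (F AND T).
(b) primary residence — fails.
(1): F OR F → false.
(2) all abutters consent — met.
(3) prior license ≥ 7 yr — met.
Overall: F AND T AND T → false.
Exception (age ≥ 18) — not satisfied.
Result: main false OR exception false → false.

No — denied.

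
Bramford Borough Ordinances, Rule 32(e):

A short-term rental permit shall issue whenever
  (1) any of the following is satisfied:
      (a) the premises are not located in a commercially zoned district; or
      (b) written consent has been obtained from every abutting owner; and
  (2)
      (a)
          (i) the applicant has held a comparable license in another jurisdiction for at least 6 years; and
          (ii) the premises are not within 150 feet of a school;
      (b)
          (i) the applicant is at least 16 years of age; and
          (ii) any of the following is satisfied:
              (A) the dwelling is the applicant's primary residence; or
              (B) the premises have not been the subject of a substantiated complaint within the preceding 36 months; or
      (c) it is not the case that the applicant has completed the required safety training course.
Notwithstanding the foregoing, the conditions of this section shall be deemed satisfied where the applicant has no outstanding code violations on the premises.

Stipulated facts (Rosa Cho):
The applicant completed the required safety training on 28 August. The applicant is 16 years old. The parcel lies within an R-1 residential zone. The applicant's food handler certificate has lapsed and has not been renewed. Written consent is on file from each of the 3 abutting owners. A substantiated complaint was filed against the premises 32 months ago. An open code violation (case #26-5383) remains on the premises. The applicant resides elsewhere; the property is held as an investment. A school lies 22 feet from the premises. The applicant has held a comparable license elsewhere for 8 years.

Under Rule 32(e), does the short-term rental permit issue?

No — denied.

(a) not (commercially zoned) — met.
(b) all abutters consent — met.
So (1) is satisfied (T OR T).
(i) prior license ≥ 6 yr — satisfied.
(ii) ≥150 ft from school — not satisfied.
So (a) is not satisfied (T AND F).
(i) age ≥ 16 — satisfied.
(A) primary residence — not satisfied.
(B) no complaint in 36 mo. — fails.
So (ii) is not satisfied (F OR F).
So (b) is not satisfied (T AND F).
(c) not (safety training) — fails.
So (2) is not satisfied (F OR F OR F).
Overall: T AND F → false.
Exception (no code violations) — not satisfied.
Result: main false OR exception false → false.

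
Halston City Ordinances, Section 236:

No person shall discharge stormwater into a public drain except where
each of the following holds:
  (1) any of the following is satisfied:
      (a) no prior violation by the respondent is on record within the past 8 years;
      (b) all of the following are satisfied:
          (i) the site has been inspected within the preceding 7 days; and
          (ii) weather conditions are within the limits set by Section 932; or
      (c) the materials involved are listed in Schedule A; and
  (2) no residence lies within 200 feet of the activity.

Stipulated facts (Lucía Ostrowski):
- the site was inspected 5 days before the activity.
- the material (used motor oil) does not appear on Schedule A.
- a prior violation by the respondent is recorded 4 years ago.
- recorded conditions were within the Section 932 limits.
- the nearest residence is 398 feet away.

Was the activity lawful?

(a) no prior violation — fails.
(i) site inspected — met.
(ii) weather ok — holds.
(b): T AND T → true.
(c) Schedule A material — not met.
(1): F OR T OR F → true.
(2) no residence in 200 ft — satisfied.
Overall: T AND T → true.

Yes — lawful.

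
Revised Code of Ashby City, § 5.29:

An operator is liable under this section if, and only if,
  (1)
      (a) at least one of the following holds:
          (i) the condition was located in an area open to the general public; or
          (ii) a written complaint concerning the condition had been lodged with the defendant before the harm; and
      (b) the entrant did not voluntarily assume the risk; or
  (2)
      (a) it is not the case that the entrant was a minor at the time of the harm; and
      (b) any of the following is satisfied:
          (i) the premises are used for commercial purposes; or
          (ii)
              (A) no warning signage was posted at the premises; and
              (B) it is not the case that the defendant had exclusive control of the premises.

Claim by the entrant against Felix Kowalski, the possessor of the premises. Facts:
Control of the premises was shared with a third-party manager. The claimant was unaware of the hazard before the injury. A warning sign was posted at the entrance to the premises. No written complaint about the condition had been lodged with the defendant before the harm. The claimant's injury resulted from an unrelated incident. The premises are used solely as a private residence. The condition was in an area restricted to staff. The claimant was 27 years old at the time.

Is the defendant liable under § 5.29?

No — not liable.

(i) public area — not satisfied.
(ii) complaint lodged — not satisfied.
So (a) is not satisfied (F OR F).
(b) no assumed risk — holds.
So (1) is not satisfied (F AND T).
(a) not (entrant a minor) — holds.
(i) commercial use — not satisfied.
(A) no signage posted — fails.
(B) not (exclusive control) — met.
(ii): F AND T → false.
So (b) is not satisfied (F OR F).
So (2) is not satisfied (T AND F).
So Overall is not satisfied (F OR F).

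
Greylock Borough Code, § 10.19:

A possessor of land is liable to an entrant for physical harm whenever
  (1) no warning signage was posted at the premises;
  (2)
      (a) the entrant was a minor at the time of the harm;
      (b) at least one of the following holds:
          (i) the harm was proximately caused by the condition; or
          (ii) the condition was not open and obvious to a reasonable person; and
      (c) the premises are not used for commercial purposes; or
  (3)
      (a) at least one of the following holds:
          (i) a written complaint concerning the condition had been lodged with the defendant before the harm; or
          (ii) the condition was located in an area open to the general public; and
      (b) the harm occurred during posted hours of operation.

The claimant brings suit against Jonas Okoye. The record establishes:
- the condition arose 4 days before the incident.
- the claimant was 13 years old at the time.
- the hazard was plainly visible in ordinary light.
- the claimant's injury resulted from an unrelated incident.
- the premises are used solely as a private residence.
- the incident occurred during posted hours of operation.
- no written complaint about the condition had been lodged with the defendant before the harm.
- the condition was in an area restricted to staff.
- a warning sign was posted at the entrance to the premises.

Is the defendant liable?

No — not liable.

(1) no signage posted — fails.
(a) entrant a minor — satisfied.
(i) proximate cause — fails.
(ii) not open/obvious — not met.
(b): F OR F → false.
(c) not (commercial use) — satisfied.
(2): T AND F AND T → false.
(i) complaint lodged — not met.
(ii) public area — not satisfied.
So (a) is not satisfied (F OR F).
(b) during posted hours — met.
(3) = F AND T = false.
Overall = F OR F OR F = false.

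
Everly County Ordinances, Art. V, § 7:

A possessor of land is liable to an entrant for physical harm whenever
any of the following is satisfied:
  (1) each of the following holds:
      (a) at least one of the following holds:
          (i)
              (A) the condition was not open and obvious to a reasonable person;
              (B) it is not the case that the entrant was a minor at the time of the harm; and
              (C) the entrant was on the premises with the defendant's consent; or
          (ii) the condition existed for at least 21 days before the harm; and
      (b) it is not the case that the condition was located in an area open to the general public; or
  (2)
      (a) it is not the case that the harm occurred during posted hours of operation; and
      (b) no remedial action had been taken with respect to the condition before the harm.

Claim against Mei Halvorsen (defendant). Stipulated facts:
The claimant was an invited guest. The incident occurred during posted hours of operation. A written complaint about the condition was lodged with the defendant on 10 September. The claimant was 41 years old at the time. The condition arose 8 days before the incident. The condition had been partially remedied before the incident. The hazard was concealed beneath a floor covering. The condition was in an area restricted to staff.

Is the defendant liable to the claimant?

(A) not open/obvious — met.
(B) not (entrant a minor) — met.
(C) consent to enter — holds.
(i) = T AND T AND T = true.
(ii) condition ≥21 days old — not met.
(a): T OR F → true.
(b) not (public area) — satisfied.
(1): T AND T → true.
(a) not (during posted hours) — not satisfied.
(b) no remedial action — not satisfied.
(2): F AND F → false.
So Overall is satisfied (T OR F).

Yes — liable.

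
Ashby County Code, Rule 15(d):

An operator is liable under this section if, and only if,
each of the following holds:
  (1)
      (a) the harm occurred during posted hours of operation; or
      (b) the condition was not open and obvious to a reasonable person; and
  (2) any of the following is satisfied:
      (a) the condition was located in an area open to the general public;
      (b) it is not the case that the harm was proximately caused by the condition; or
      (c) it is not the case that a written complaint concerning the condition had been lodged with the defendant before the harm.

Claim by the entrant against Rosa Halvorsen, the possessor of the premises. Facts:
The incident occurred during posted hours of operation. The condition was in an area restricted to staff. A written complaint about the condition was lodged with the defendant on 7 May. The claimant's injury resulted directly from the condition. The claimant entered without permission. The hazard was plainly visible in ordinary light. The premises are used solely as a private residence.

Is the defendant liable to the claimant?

No — not liable.

(a) during posted hours — satisfied.
(b) not open/obvious — fails.
(1) = T OR F = true.
(a) public area — not met.
(b) not (proximate cause) — not met.
(c) not (complaint lodged) — not satisfied.
(2): F OR F OR F → false.
So Overall is not satisfied (T AND F).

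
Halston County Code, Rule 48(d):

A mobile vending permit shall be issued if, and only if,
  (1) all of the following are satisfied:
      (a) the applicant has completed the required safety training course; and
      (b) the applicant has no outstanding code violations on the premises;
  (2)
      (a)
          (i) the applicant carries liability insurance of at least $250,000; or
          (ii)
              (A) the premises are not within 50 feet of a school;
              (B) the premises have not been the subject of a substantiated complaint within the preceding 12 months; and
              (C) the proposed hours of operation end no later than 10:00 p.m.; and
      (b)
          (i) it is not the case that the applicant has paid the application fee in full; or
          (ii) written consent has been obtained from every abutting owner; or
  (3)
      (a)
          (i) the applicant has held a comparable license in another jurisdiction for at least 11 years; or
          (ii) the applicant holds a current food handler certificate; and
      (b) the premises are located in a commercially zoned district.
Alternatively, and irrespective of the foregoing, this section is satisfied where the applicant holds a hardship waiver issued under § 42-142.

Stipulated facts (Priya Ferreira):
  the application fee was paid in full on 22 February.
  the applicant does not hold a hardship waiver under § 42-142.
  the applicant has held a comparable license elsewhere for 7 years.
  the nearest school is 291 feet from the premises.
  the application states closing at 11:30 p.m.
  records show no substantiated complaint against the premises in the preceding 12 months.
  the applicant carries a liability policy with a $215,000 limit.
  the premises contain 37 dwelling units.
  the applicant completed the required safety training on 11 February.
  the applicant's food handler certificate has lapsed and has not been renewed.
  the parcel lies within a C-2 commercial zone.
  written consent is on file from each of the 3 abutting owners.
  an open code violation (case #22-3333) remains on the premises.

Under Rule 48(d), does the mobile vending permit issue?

(a) safety training — holds.
(b) no code violations — fails.
So (1) is not satisfied (T AND F).
(i) insurance ≥ $250,000 — not met.
(A) ≥50 ft from school — holds.
(B) no complaint in 12 mo. — holds.
(C) closes by 10 p.m. — fails.
So (ii) is not satisfied (T AND T AND F).
(a): F OR F → false.
(i) not (fee paid) — fails.
(ii) all abutters consent — satisfied.
So (b) is satisfied (F OR T).
(2): F AND T → false.
(i) prior license ≥ 11 yr — fails.
(ii) food handler cert. — not satisfied.
(a) = F OR F = false.
(b) commercially zoned — satisfied.
So (3) is not satisfied (F AND T).
Overall = F OR F OR F = false.
Exception (hardship waiver) — not satisfied.
Result: main false OR exception false → false.

No — denied.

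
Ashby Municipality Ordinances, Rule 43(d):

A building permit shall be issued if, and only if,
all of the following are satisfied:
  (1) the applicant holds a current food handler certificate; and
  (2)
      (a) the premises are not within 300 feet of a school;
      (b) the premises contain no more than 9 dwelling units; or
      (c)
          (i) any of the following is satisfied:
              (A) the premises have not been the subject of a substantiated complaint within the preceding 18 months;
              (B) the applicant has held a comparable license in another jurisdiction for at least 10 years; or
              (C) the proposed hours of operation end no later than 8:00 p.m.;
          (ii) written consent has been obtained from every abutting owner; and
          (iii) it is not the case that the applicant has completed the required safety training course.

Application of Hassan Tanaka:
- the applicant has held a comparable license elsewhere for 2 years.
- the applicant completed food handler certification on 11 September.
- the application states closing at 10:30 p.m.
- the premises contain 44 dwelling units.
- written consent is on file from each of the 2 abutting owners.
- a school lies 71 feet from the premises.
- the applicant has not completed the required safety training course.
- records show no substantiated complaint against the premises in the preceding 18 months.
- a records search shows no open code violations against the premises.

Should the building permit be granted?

(1) food handler cert. — met.
(a) ≥300 ft from school — fails.
(b) ≤ 9 units — not satisfied.
(A) no complaint in 18 mo. — met.
(B) prior license ≥ 10 yr — fails.
(C) closes by 8 p.m. — not met.
(i): T OR F OR F → true.
(ii) all abutters consent — holds.
(iii) not (safety training) — holds.
(c) = T AND T AND T = true.
(2): F OR F OR T → true.
Overall: T AND T → true.

Yes — granted.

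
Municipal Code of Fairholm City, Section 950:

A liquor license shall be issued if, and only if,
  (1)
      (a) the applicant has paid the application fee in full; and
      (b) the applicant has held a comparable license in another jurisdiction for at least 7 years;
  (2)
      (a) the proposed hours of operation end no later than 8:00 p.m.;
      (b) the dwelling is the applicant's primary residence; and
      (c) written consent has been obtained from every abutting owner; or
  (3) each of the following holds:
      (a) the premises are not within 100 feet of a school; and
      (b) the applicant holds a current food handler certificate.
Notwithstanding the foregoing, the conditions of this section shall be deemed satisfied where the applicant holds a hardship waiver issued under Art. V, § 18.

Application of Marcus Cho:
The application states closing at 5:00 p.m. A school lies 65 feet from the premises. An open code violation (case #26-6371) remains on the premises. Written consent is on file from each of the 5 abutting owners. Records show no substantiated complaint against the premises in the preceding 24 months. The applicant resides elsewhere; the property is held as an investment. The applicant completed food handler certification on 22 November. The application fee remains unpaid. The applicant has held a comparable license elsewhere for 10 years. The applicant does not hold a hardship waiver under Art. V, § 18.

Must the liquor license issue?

No — denied.

(a) fee paid — fails.
(b) prior license ≥ 7 yr — met.
(1): F AND T → false.
(a) closes by 8 p.m. — satisfied.
(b) primary residence — not satisfied.
(c) all abutters consent — satisfied.
(2): T AND F AND T → false.
(a) ≥100 ft from school — not satisfied.
(b) food handler cert. — satisfied.
(3): F AND T → false.
Overall: F OR F OR F → false.
Exception (hardship waiver) — not satisfied.
Result: main false OR exception false → false.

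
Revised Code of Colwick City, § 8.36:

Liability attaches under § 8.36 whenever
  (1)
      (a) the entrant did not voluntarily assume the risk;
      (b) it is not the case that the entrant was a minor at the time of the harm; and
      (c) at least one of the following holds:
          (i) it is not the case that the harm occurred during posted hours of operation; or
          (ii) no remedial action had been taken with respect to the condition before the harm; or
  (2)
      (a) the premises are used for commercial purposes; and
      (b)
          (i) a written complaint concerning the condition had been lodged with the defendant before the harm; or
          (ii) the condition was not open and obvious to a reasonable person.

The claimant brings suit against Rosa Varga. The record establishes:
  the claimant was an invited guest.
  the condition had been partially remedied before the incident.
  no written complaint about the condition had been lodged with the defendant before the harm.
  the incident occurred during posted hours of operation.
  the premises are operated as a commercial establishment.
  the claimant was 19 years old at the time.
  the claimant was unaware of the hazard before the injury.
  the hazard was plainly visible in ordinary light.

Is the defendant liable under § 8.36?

(a) no assumed risk — satisfied.
(b) not (entrant a minor) — holds.
(i) not (during posted hours) — not satisfied.
(ii) no remedial action — not satisfied.
So (c) is not satisfied (F OR F).
So (1) is not satisfied (T AND T AND F).
(a) commercial use — met.
(i) complaint lodged — fails.
(ii) not open/obvious — not met.
(b): F OR F → false.
So (2) is not satisfied (T AND F).
Overall: F OR F → false.

No — not liable.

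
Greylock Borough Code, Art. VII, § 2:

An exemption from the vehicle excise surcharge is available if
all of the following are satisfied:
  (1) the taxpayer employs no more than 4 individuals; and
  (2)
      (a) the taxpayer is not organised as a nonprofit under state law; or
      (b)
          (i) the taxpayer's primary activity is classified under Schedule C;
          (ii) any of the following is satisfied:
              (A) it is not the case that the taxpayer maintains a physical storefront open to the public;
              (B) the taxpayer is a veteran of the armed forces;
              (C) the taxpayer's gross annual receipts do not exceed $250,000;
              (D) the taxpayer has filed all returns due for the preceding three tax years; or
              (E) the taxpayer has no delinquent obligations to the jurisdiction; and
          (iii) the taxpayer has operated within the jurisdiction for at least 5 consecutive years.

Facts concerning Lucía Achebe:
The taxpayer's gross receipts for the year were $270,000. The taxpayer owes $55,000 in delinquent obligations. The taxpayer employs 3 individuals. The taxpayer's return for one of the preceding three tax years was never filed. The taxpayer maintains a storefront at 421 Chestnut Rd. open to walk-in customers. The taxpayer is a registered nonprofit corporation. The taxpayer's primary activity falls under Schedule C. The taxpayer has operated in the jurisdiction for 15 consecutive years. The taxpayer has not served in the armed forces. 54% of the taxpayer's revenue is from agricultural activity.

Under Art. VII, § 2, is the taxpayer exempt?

(1) ≤ 4 employees — satisfied.
(a) not (nonprofit) — fails.
(i) Schedule C activity — holds.
(A) not (has storefront) — fails.
(B) veteran — fails.
(C) receipts ≤ $250,000 — not satisfied.
(D) returns current — not met.
(E) no delinquency — not satisfied.
(ii) = F OR F OR F OR F OR F = false.
(iii) ≥ 5 yrs in jurisdiction — holds.
So (b) is not satisfied (T AND F AND T).
(2): F OR F → false.
Overall = T AND F = false.

No — not exempt.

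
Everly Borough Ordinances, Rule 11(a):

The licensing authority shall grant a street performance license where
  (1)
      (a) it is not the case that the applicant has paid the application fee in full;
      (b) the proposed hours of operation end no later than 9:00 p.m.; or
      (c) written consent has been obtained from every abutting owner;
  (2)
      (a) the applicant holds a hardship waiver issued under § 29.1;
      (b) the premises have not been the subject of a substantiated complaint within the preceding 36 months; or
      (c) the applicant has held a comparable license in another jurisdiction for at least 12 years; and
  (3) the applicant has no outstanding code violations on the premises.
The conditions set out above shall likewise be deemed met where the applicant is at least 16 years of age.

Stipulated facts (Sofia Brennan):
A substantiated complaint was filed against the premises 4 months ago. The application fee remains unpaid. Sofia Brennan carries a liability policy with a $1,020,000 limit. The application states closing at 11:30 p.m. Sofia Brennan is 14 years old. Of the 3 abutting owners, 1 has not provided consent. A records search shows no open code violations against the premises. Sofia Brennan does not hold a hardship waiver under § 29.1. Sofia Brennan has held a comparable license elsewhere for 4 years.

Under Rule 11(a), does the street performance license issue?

No — denied.

(a) not (fee paid) — met.
(b) closes by 9 p.m. — not satisfied.
(c) all abutters consent — fails.
So (1) is satisfied (T OR F OR F).
(a) hardship waiver — not satisfied.
(b) no complaint in 36 mo. — fails.
(c) prior license ≥ 12 yr — fails.
(2): F OR F OR F → false.
(3) no code violations — met.
Overall: T AND F AND T → false.
Exception (age ≥ 16) — not satisfied.
Result: main false OR exception false → false.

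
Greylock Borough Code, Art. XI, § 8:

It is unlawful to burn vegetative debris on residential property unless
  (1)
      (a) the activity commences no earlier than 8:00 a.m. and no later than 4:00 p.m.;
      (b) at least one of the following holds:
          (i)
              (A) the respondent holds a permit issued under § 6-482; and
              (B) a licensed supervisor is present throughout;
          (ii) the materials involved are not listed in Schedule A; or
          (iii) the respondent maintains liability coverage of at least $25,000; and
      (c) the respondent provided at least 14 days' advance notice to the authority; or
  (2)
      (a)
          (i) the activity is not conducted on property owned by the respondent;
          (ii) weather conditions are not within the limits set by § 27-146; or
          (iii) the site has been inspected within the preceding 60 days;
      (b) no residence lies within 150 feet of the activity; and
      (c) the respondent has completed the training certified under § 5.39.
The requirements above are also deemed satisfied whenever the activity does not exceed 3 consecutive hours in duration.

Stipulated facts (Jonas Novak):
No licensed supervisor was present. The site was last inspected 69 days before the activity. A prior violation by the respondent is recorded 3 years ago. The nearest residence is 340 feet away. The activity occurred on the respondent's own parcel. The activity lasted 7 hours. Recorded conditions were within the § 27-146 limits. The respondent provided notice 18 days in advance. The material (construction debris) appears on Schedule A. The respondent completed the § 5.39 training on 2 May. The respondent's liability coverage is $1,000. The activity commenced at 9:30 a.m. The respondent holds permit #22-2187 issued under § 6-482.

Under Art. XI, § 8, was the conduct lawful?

No — unlawful.

(a) start within hours — met.
(A) holds permit — satisfied.
(B) supervisor present — not satisfied.
So (i) is not satisfied (T AND F).
(ii) not (Schedule A material) — fails.
(iii) coverage ≥ $25,000 — not met.
(b) = F OR F OR F = false.
(c) ≥14 days' notice — met.
(1): T AND F AND T → false.
(i) not (own property) — not met.
(ii) not (weather ok) — not met.
(iii) site inspected — fails.
So (a) is not satisfied (F OR F OR F).
(b) no residence in 150 ft — satisfied.
(c) training certified — met.
So (2) is not satisfied (F AND T AND T).
So Overall is not satisfied (F OR F).
Exception (≤ 3 hrs duration) — not satisfied.
Result: main false OR exception false → false.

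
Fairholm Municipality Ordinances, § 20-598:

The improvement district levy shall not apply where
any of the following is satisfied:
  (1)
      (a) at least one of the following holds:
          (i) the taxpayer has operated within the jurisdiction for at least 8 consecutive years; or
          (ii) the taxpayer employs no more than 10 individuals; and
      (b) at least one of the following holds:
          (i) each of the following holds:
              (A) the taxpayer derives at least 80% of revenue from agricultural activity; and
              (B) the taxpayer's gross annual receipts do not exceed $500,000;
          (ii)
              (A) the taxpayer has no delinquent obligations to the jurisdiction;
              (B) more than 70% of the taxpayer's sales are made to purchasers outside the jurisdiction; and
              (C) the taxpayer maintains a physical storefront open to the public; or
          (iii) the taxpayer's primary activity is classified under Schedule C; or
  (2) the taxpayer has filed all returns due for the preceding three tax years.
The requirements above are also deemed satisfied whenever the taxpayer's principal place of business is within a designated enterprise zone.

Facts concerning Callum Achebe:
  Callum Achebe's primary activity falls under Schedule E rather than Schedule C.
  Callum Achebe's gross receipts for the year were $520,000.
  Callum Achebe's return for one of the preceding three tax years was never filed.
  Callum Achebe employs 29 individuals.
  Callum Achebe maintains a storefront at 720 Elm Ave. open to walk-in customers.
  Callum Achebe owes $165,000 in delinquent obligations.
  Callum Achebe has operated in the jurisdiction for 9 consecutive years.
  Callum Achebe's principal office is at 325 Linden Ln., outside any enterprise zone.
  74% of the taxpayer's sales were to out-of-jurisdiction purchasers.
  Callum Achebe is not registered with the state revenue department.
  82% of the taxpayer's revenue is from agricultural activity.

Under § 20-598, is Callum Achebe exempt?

(i) ≥ 8 yrs in jurisdiction — holds.
(ii) ≤ 10 employees — not satisfied.
(a) = T OR F = true.
(A) ≥80% agricultural — satisfied.
(B) receipts ≤ $500,000 — fails.
(i) = T AND F = false.
(A) no delinquency — fails.
(B) >70% out-of-jur. sales — satisfied.
(C) has storefront — satisfied.
(ii) = F AND T AND T = false.
(iii) Schedule C activity — not satisfied.
(b) = F OR F OR F = false.
So (1) is not satisfied (T AND F).
(2) returns current — not met.
Overall: F OR F → false.
Exception (in enterprise zone) — not satisfied.
Result: main false OR exception false → false.

No — not exempt.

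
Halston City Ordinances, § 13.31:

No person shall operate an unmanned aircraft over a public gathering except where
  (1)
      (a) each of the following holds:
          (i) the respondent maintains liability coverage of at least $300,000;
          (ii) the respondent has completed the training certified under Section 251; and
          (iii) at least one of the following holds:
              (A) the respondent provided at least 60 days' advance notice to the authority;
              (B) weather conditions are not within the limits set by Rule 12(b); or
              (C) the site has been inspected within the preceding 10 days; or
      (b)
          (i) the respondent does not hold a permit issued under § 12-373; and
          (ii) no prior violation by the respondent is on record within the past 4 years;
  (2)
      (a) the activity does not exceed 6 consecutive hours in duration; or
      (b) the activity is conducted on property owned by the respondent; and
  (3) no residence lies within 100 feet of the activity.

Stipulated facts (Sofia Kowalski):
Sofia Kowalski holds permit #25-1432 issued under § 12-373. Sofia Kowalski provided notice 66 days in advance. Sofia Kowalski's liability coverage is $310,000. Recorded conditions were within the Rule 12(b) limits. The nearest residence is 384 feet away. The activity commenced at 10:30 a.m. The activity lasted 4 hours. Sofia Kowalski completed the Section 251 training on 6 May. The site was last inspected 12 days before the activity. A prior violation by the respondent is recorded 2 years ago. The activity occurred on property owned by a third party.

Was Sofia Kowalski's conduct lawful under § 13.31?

Yes — lawful.

(i) coverage ≥ $300,000 — met.
(ii) training certified — holds.
(A) ≥60 days' notice — met.
(B) not (weather ok) — fails.
(C) site inspected — not met.
(iii) = T OR F OR F = true.
(a) = T AND T AND T = true.
(i) not (holds permit) — not met.
(ii) no prior violation — not met.
So (b) is not satisfied (F AND F).
(1) = T OR F = true.
(a) ≤ 6 hrs duration — met.
(b) own property — not met.
(2) = T OR F = true.
(3) no residence in 100 ft — met.
Overall: T AND T AND T → true.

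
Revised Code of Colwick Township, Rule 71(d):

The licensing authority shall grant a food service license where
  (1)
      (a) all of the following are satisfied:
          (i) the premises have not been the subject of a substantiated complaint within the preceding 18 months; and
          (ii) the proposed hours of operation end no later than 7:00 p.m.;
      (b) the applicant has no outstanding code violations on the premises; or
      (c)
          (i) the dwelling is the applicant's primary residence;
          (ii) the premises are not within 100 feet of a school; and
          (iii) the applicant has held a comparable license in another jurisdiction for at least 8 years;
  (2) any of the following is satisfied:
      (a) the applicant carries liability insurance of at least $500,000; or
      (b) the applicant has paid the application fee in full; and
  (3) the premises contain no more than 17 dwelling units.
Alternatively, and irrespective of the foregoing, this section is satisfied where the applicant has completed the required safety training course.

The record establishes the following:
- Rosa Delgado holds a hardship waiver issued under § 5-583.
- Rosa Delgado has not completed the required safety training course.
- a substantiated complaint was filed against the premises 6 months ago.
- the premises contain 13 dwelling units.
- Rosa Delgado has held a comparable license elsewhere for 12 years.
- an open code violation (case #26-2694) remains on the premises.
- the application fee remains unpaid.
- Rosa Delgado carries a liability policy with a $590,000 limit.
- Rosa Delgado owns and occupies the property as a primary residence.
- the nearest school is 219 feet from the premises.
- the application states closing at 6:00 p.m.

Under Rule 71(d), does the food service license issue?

(i) no complaint in 18 mo. — not met.
(ii) closes by 7 p.m. — holds.
So (a) is not satisfied (F AND T).
(b) no code violations — not satisfied.
(i) primary residence — met.
(ii) ≥100 ft from school — satisfied.
(iii) prior license ≥ 8 yr — satisfied.
(c): T AND T AND T → true.
So (1) is satisfied (F OR F OR T).
(a) insurance ≥ $500,000 — met.
(b) fee paid — not satisfied.
(2): T OR F → true.
(3) ≤ 17 units — met.
Overall: T AND T AND T → true.
Exception (safety training) — not satisfied.
Result: main true OR exception false → true.

Yes — granted.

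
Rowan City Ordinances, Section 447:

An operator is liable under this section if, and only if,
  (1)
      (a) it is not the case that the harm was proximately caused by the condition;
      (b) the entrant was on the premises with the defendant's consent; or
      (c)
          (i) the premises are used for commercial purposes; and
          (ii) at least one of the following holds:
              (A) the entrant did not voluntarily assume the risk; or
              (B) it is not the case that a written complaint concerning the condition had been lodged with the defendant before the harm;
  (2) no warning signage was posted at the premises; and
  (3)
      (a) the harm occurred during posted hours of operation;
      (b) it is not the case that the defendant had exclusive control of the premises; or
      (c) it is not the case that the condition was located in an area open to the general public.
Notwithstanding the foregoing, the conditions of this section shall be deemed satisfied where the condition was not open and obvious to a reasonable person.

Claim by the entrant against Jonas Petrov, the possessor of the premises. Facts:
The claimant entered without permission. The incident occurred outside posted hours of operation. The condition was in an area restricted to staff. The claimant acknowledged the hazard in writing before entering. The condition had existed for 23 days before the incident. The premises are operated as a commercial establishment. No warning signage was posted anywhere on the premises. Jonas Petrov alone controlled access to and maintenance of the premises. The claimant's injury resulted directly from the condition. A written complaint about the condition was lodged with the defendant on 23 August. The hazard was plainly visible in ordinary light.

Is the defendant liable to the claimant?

(a) not (proximate cause) — fails.
(b) consent to enter — not satisfied.
(i) commercial use — met.
(A) no assumed risk — not satisfied.
(B) not (complaint lodged) — not met.
So (ii) is not satisfied (F OR F).
(c): T AND F → false.
(1) = F OR F OR F = false.
(2) no signage posted — met.
(a) during posted hours — not met.
(b) not (exclusive control) — not met.
(c) not (public area) — met.
(3) = F OR F OR T = true.
Overall: F AND T AND T → false.
Exception (not open/obvious) — not satisfied.
Result: main false OR exception false → false.

No — not liable.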